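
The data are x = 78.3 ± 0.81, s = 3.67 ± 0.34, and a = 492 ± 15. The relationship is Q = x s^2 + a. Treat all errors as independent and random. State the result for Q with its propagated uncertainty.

1550 ± 196

Let p = x·s^2 = 1050. δp/p = √((1·δx/x)² + (2·δs/s)²) = √(0.000107 + 0.0343) = 0.186, so δp = 196.
Q = p + a: δQ = √(δp² + δa²) = √(38300 + 225) = 196
Q = 1550.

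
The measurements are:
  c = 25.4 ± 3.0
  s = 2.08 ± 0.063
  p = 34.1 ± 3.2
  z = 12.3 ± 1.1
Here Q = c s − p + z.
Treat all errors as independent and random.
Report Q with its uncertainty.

Let w = c·s = 52.8. δw/w = √((1·δc/c)² + (1·δs/s)²) = √(0.0140 + 0.000917) = 0.122, so δw = 6.44.
Q = w − p + z: δQ = √(δw² + δp² + δz²) = √(41.5 + 10.2 + 1.21) = 7.28
Q = 31.0.

31.0 ± 7.28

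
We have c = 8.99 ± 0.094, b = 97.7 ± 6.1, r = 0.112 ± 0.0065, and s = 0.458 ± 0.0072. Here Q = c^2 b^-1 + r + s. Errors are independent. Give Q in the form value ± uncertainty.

1.40 ± 0.0553

Let p = c^2·b^-1 = 0.827. δp/p = √((2·δc/c)² + (-1·δb/b)²) = √(0.000437 + 0.00390) = 0.0658, so δp = 0.0545.
Q = p + r + s: δQ = √(δp² + δr² + δs²) = √(0.00297 + 4.22e-05 + 5.18e-05) = 0.0553
Q = 1.40.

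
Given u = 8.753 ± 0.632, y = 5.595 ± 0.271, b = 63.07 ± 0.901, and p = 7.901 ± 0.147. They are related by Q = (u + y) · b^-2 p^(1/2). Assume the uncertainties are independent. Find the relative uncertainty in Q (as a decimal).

Let w = u + y = 14.35. δw = √(δu² + δy²) = √(0.399 + 0.0734) = 0.688, so δw/w = 0.0479.
Q is then a monomial in w, b, p:
δQ/Q = √((δw/w)² + (-2·δb/b)² + (½·δp/p)²) = √(0.00230 + 0.000816 + 8.65e-05) = 0.0566

0.0566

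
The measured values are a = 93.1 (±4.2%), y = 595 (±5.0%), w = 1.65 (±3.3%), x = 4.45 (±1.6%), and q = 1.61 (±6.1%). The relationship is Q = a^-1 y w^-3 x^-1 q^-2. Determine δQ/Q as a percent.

17.1%

Products/powers → add relative errors in quadrature, weighted by exponent:
  (-1·δa/a)² = (-1×0.0420)² = 0.00176;  (1·δy/y)² = (1×0.0500)² = 0.00250;  (-3·δw/w)² = (-3×0.0330)² = 0.00980;  (-1·δx/x)² = (-1×0.0160)² = 0.000256;  (-2·δq/q)² = (-2×0.0610)² = 0.0149
δQ/Q = √(0.0292) = 0.171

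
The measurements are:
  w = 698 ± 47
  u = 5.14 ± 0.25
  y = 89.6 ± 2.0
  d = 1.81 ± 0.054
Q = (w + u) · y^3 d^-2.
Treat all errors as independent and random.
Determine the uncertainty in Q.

Let h = w + u = 703. δh = √(δw² + δu²) = √(2210 + 0.0625) = 47.0, so δh/h = 0.0668.
Q is then a monomial in h, y, d:
δQ/Q = √((δh/h)² + (3·δy/y)² + (-2·δd/d)²) = √(0.00447 + 0.00448 + 0.00356) = 0.112
Q = 1.54e+08, so δQ = 0.112 × 1.54e+08 = 1.73e+07.

1.73e+07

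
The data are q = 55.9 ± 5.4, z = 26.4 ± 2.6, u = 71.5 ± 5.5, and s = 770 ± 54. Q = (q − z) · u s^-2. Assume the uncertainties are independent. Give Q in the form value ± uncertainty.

0.00356 ± 0.000920

Let w = q − z = 29.5. δw = √(δq² + δz²) = √(29.2 + 6.76) = 5.99, so δw/w = 0.203.
Q is then a monomial in w, u, s:
δQ/Q = √((δw/w)² + (1·δu/u)² + (-2·δs/s)²) = √(0.0413 + 0.00592 + 0.0197) = 0.259
Q = 0.00356, so δQ = 0.259 × 0.00356 = 0.000920.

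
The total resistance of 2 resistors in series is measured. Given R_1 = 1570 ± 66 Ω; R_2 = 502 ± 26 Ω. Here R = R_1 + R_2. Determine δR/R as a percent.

Absolute uncertainties add in quadrature for a linear combination:
  (δR_1)² = 4360;  (δR_2)² = 676
δR = √(5030) = 70.9 Ω
R = 2070 Ω, so δR/R = 70.9/2070 = 0.0342.

3.42%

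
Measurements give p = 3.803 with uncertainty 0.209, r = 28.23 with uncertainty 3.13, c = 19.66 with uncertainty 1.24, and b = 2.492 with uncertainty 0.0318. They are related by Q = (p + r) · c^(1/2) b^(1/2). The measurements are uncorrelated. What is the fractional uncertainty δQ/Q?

0.103

Let u = p + r = 32.03. δu = √(δp² + δr²) = √(0.0437 + 9.80) = 3.14, so δu/u = 0.0979.
Q is then a monomial in u, c, b:
δQ/Q = √((δu/u)² + (½·δc/c)² + (½·δb/b)²) = √(0.00959 + 0.000995 + 4.07e-05) = 0.103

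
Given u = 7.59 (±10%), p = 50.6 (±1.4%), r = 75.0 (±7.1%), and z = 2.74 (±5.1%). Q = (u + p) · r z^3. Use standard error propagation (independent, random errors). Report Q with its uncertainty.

89800 ± 15200

Let w = u + p = 58.2. δw = √(δu² + δp²) = √(0.576 + 0.502) = 1.04, so δw/w = 0.0178.
Q is then a monomial in w, r, z:
δQ/Q = √((δw/w)² + (1·δr/r)² + (3·δz/z)²) = √(0.000318 + 0.00504 + 0.0234) = 0.170
Q = 89800, so δQ = 0.170 × 89800 = 15200.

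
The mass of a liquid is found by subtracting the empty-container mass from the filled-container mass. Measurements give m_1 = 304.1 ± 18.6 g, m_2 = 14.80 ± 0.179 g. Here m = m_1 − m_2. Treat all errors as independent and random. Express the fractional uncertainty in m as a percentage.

m is a linear combination, so absolute uncertainties add in quadrature:
  (δm_1)² = 346;  (δm_2)² = 0.0320
δm = √(346) = 18.6 g
m = 289.3 g, so δm/m = 18.6/289.3 = 0.0643.

6.43%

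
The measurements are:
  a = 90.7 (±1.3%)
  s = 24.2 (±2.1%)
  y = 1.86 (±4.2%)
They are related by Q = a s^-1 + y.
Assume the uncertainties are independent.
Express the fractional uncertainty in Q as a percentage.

2.16%

Let p = a·s^-1 = 3.75. δp/p = √((1·δa/a)² + (-1·δs/s)²) = √(0.000169 + 0.000441) = 0.0247, so δp = 0.0926.
Q = p + y: δQ = √(δp² + δy²) = √(0.00857 + 0.00610) = 0.121
Q = 5.61, so δQ/Q = 0.121/5.61 = 0.0216.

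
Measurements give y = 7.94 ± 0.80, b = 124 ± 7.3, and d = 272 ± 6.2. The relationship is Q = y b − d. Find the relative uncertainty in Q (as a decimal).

Let p = y·b = 985. δp/p = √((1·δy/y)² + (1·δb/b)²) = √(0.0102 + 0.00347) = 0.117, so δp = 115.
Q = p − d: δQ = √(δp² + δd²) = √(13200 + 38.4) = 115
Q = 713, so δQ/Q = 115/713 = 0.161.

0.161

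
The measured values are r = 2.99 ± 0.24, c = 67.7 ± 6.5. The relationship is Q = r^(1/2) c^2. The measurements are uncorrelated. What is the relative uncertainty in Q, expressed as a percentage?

For a monomial Q ∝ r^(1/2), c^2, fractional errors add in quadrature:
  (½·δr/r)² = (0.5×0.0803)² = 0.00161;  (2·δc/c)² = (2×0.0960)² = 0.0369
δQ/Q = √(0.0385) = 0.196

19.6%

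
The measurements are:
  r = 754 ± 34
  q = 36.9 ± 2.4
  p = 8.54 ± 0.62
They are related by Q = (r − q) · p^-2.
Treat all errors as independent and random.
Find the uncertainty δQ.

Let u = r − q = 717. δu = √(δr² + δq²) = √(1160 + 5.76) = 34.1, so δu/u = 0.0475.
Q is then a monomial in u, p:
δQ/Q = √((δu/u)² + (-2·δp/p)²) = √(0.00226 + 0.0211) = 0.153
Q = 9.83, so δQ = 0.153 × 9.83 = 1.50.

1.50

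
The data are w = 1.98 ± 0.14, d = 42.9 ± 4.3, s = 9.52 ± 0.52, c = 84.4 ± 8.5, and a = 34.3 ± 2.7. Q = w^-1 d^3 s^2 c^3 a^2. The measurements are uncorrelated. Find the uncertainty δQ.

1.21e+15

Q is a product of powers, so relative uncertainties combine in quadrature:
  (-1·δw/w)² = (-1×0.0707)² = 0.00500;  (3·δd/d)² = (3×0.100)² = 0.0904;  (2·δs/s)² = (2×0.0546)² = 0.0119;  (3·δc/c)² = (3×0.101)² = 0.0913;  (2·δa/a)² = (2×0.0787)² = 0.0248
δQ/Q = √(0.223) = 0.473
Q = 2.56e+15, so δQ = 0.473 × 2.56e+15 = 1.21e+15.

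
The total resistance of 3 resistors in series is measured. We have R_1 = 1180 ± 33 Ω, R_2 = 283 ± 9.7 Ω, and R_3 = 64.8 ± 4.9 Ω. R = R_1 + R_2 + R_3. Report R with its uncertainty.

For a sum/difference, combine absolute errors in quadrature:
  (δR_1)² = 1090;  (δR_2)² = 94.1;  (δR_3)² = 24.0
δR = √(1210) = 34.7 Ω
R = 1530 Ω.

1530 ± 34.7 Ω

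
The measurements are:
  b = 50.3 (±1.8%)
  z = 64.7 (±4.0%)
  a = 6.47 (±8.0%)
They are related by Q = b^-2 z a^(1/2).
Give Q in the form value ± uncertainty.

Relative error in a monomial: (δQ/Q)² = Σ (nᵢ · δxᵢ/xᵢ)².
  (-2·δb/b)² = (-2×0.0180)² = 0.00130;  (1·δz/z)² = (1×0.0400)² = 0.00160;  (½·δa/a)² = (0.5×0.0800)² = 0.00160
δQ/Q = √(0.00450) = 0.0671
Q = 0.0650, so δQ = 0.0671 × 0.0650 = 0.00436.

0.0650 ± 0.00436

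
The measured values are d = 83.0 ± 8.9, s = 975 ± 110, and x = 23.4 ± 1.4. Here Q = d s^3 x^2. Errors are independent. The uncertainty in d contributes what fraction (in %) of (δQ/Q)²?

(δQ/Q)² = (1·δd/d)² + (3·δs/s)² + (2·δx/x)²
  d term: (1×0.107)² = 0.0115
  s term: (3×0.113)² = 0.115
  x term: (2×0.0598)² = 0.0143
Total = 0.140. Share from d = 0.0115/0.140 = 0.0819.

8.19%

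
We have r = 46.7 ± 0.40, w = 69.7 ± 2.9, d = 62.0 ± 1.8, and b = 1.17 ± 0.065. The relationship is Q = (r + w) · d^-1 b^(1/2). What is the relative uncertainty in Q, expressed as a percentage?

Let u = r + w = 116. δu = √(δr² + δw²) = √(0.160 + 8.41) = 2.93, so δu/u = 0.0251.
Q is then a monomial in u, d, b:
δQ/Q = √((δu/u)² + (-1·δd/d)² + (½·δb/b)²) = √(0.000633 + 0.000843 + 0.000772) = 0.0474

4.74%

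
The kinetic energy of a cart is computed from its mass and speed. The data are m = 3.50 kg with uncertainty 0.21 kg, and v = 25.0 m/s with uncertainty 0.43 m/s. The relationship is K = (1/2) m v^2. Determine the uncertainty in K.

75.6 J

K is a product of powers, so relative uncertainties combine in quadrature:
  (1·δm/m)² = (1×0.0600)² = 0.00360;  (2·δv/v)² = (2×0.0172)² = 0.00118
δK/K = √(0.00478) = 0.0692
K = 1090 J, so δK = 0.0692 × 1090 = 75.6 J.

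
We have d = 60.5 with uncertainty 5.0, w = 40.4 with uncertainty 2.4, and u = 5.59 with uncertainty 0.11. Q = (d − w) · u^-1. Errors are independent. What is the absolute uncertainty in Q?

Let h = d − w = 20.1. δh = √(δd² + δw²) = √(25.0 + 5.76) = 5.55, so δh/h = 0.276.
Q is then a monomial in h, u:
δQ/Q = √((δh/h)² + (-1·δu/u)²) = √(0.0761 + 0.000387) = 0.277
Q = 3.60, so δQ = 0.277 × 3.60 = 0.995.

0.995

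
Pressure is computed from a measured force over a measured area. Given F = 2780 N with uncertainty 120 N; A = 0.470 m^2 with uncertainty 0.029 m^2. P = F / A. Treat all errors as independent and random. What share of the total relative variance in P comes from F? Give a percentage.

32.9%

(δP/P)² = (1·δF/F)² + (-1·δA/A)²
  F term: (1×0.0432)² = 0.00186
  A term: (-1×0.0617)² = 0.00381
Total = 0.00567. Share from F = 0.00186/0.00567 = 0.329.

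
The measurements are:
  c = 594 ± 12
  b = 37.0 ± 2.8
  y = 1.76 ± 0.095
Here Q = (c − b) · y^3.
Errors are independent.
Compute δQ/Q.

Let u = c − b = 557. δu = √(δc² + δb²) = √(144 + 7.84) = 12.3, so δu/u = 0.0221.
Q is then a monomial in u, y:
δQ/Q = √((δu/u)² + (3·δy/y)²) = √(0.000489 + 0.0262) = 0.163

0.163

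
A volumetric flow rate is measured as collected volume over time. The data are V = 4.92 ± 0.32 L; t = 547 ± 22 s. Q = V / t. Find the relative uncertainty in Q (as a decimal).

Relative error in a monomial: (δQ/Q)² = Σ (nᵢ · δxᵢ/xᵢ)².
  (1·δV/V)² = (1×0.0650)² = 0.00423;  (-1·δt/t)² = (-1×0.0402)² = 0.00162
δQ/Q = √(0.00585) = 0.0765

0.0765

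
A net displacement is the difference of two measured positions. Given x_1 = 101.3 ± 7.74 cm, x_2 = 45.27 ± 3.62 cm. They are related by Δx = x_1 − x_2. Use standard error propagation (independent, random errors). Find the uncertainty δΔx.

For a sum/difference, combine absolute errors in quadrature:
  (δx_1)² = 59.9;  (δx_2)² = 13.1
δΔx = √(73.0) = 8.54 cm

8.54 cm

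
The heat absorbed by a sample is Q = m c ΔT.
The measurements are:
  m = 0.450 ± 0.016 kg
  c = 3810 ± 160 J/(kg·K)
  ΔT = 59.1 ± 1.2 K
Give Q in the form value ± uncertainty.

Each factor contributes (exponent × relative error)² to (δQ/Q)²:
  (1·δm/m)² = (1×0.0356)² = 0.00126;  (1·δc/c)² = (1×0.0420)² = 0.00176;  (1·δΔT/ΔT)² = (1×0.0203)² = 0.000412
δQ/Q = √(0.00344) = 0.0587
Q = 1.01e+05 J, so δQ = 0.0587 × 1.01e+05 = 5940 J.

(1.01 ± 0.0594) × 10^5 J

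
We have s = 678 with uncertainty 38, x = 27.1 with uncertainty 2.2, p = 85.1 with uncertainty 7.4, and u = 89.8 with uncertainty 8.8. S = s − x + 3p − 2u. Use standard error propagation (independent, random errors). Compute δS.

47.4

Each term contributes (cᵢ δxᵢ)² to (δS)²:
  (δs)² = 1440;  (δx)² = 4.84;  (3·δp)² = 493;  (2·δu)² = 310
δS = √(2250) = 47.4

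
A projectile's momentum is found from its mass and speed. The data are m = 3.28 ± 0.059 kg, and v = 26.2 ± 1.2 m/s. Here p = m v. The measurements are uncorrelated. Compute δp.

For a monomial p ∝ m, v, fractional errors add in quadrature:
  (1·δm/m)² = (1×0.0180)² = 0.000324;  (1·δv/v)² = (1×0.0458)² = 0.00210
δp/p = √(0.00242) = 0.0492
p = 85.9 kg·m/s, so δp = 0.0492 × 85.9 = 4.23 kg·m/s.

4.23 kg·m/s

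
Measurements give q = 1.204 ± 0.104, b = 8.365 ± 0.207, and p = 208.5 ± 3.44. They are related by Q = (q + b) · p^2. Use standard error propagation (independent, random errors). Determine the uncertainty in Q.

Let u = q + b = 9.569. δu = √(δq² + δb²) = √(0.0108 + 0.0428) = 0.232, so δu/u = 0.0242.
Q is then a monomial in u, p:
δQ/Q = √((δu/u)² + (2·δp/p)²) = √(0.000586 + 0.00109) = 0.0409
Q = 416000, so δQ = 0.0409 × 416000 = 17000.

17000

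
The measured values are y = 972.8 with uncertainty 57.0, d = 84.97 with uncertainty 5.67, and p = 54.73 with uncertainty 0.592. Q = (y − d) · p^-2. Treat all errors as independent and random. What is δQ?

Let u = y − d = 887.8. δu = √(δy² + δd²) = √(3250 + 32.1) = 57.3, so δu/u = 0.0645.
Q is then a monomial in u, p:
δQ/Q = √((δu/u)² + (-2·δp/p)²) = √(0.00416 + 0.000468) = 0.0680
Q = 0.2964, so δQ = 0.0680 × 0.2964 = 0.0202.

0.0202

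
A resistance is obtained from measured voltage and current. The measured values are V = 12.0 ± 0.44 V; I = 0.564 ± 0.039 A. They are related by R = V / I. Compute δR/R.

For a monomial R ∝ V, I^-1, fractional errors add in quadrature:
  (1·δV/V)² = (1×0.0367)² = 0.00134;  (-1·δI/I)² = (-1×0.0691)² = 0.00478
δR/R = √(0.00613) = 0.0783

0.0783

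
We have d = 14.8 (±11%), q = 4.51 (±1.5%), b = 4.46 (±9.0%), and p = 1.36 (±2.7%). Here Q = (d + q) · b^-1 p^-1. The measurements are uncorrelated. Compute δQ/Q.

Let u = d + q = 19.3. δu = √(δd² + δq²) = √(2.65 + 0.00458) = 1.63, so δu/u = 0.0844.
Q is then a monomial in u, b, p:
δQ/Q = √((δu/u)² + (-1·δb/b)² + (-1·δp/p)²) = √(0.00712 + 0.00810 + 0.000729) = 0.126

0.126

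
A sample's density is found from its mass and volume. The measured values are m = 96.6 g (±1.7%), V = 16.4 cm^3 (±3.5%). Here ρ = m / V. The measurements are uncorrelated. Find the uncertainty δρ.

Relative error in a monomial: (δρ/ρ)² = Σ (nᵢ · δxᵢ/xᵢ)².
  (1·δm/m)² = (1×0.0170)² = 0.000289;  (-1·δV/V)² = (-1×0.0350)² = 0.00123
δρ/ρ = √(0.00151) = 0.0389
ρ = 5.89 g/cm^3, so δρ = 0.0389 × 5.89 = 0.229 g/cm^3.

0.229 g/cm^3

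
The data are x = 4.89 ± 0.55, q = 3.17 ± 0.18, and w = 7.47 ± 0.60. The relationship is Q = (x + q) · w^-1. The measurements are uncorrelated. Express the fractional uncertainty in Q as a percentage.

Let u = x + q = 8.06. δu = √(δx² + δq²) = √(0.303 + 0.0324) = 0.579, so δu/u = 0.0718.
Q is then a monomial in u, w:
δQ/Q = √((δu/u)² + (-1·δw/w)²) = √(0.00516 + 0.00645) = 0.108

10.8%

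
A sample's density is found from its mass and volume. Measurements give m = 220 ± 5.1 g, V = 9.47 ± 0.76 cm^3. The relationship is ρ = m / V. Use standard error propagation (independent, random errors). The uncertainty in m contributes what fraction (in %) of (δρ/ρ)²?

7.70%

(δρ/ρ)² = (1·δm/m)² + (-1·δV/V)²
  m term: (1×0.0232)² = 0.000537
  V term: (-1×0.0803)² = 0.00644
Total = 0.00698. Share from m = 0.000537/0.00698 = 0.0770.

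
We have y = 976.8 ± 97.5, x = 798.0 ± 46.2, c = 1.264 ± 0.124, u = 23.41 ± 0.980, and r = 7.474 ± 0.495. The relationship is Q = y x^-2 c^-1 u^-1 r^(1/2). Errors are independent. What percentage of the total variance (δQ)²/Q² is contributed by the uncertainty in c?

(δQ/Q)² = (1·δy/y)² + (-2·δx/x)² + (-1·δc/c)² + (-1·δu/u)² + (½·δr/r)²
  y term: (1×0.0998)² = 0.00996
  x term: (-2×0.0579)² = 0.0134
  c term: (-1×0.0981)² = 0.00962
  u term: (-1×0.0419)² = 0.00175
  r term: (0.5×0.0662)² = 0.00110
Total = 0.0358. Share from c = 0.00962/0.0358 = 0.268.

26.8%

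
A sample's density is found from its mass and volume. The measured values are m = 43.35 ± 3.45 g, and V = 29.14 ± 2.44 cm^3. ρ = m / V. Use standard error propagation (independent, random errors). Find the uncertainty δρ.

ρ is a product of powers, so relative uncertainties combine in quadrature:
  (1·δm/m)² = (1×0.0796)² = 0.00633;  (-1·δV/V)² = (-1×0.0837)² = 0.00701
δρ/ρ = √(0.0133) = 0.116
ρ = 1.488 g/cm^3, so δρ = 0.116 × 1.488 = 0.172 g/cm^3.

0.172 g/cm^3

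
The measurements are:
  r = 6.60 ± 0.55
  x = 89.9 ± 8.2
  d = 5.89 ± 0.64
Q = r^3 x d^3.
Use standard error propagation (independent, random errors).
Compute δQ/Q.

Q is a product of powers, so relative uncertainties combine in quadrature:
  (3·δr/r)² = (3×0.0833)² = 0.0625;  (1·δx/x)² = (1×0.0912)² = 0.00832;  (3·δd/d)² = (3×0.109)² = 0.106
δQ/Q = √(0.177) = 0.421

0.421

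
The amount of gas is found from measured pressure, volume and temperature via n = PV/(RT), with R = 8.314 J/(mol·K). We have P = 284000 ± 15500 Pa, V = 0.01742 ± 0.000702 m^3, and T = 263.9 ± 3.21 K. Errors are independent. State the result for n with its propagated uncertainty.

Each factor contributes (exponent × relative error)² to (δn/n)²:
  (1·δP/P)² = (1×0.0546)² = 0.00298;  (1·δV/V)² = (1×0.0403)² = 0.00162;  (-1·δT/T)² = (-1×0.0122)² = 0.000148
δn/n = √(0.00475) = 0.0689
n = 2.255 mol, so δn = 0.0689 × 2.255 = 0.155 mol.

2.255 ± 0.155 mol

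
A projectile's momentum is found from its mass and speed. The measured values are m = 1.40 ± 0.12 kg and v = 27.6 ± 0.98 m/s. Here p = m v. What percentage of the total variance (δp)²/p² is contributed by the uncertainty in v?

14.6%

(δp/p)² = (1·δm/m)² + (1·δv/v)²
  m term: (1×0.0857)² = 0.00735
  v term: (1×0.0355)² = 0.00126
Total = 0.00861. Share from v = 0.00126/0.00861 = 0.146.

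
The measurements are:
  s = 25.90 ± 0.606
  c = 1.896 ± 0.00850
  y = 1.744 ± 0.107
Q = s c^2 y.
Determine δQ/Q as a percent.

Since Q is a product/quotient, work with relative uncertainties:
  (1·δs/s)² = (1×0.0234)² = 0.000547;  (2·δc/c)² = (2×0.00448)² = 8.04e-05;  (1·δy/y)² = (1×0.0614)² = 0.00376
δQ/Q = √(0.00439) = 0.0663

6.63%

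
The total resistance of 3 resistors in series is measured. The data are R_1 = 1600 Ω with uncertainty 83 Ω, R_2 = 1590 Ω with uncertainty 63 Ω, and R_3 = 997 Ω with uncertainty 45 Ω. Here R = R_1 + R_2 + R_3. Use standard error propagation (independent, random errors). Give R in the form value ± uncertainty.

For a sum/difference, combine absolute errors in quadrature:
  (δR_1)² = 6890;  (δR_2)² = 3970;  (δR_3)² = 2020
δR = √(12900) = 114 Ω
R = 4190 Ω.

4190 ± 114 Ω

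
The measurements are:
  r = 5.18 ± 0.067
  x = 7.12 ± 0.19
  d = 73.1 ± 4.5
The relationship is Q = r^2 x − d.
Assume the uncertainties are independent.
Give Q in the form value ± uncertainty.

118 ± 8.41

Let p = r^2·x = 191. δp/p = √((2·δr/r)² + (1·δx/x)²) = √(0.000669 + 0.000712) = 0.0372, so δp = 7.10.
Q = p − d: δQ = √(δp² + δd²) = √(50.4 + 20.2) = 8.41
Q = 118.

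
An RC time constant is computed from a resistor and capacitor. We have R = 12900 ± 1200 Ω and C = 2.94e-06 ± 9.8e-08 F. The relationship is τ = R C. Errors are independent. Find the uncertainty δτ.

Relative error in a monomial: (δτ/τ)² = Σ (nᵢ · δxᵢ/xᵢ)².
  (1·δR/R)² = (1×0.0930)² = 0.00865;  (1·δC/C)² = (1×0.0333)² = 0.00111
δτ/τ = √(0.00976) = 0.0988
τ = 0.0379 s, so δτ = 0.0988 × 0.0379 = 0.00375 s.

0.00375 s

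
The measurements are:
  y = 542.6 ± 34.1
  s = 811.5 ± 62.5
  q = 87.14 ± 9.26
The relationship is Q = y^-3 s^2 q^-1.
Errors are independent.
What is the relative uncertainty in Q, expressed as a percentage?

26.6%

Each factor contributes (exponent × relative error)² to (δQ/Q)²:
  (-3·δy/y)² = (-3×0.0628)² = 0.0355;  (2·δs/s)² = (2×0.0770)² = 0.0237;  (-1·δq/q)² = (-1×0.106)² = 0.0113
δQ/Q = √(0.0706) = 0.266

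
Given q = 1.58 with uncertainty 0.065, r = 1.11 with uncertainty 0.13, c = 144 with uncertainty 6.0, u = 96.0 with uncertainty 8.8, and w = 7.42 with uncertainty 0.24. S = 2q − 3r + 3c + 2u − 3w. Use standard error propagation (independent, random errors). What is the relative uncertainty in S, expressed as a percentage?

Absolute uncertainties add in quadrature for a linear combination:
  (2·δq)² = 0.0169;  (3·δr)² = 0.152;  (3·δc)² = 324;  (2·δu)² = 310;  (3·δw)² = 0.518
δS = √(634) = 25.2
S = 602, so δS/S = 25.2/602 = 0.0419.

4.19%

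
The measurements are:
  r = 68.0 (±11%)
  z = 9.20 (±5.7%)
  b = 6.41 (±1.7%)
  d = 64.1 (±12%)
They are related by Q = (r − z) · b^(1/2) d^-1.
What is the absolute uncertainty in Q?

Let u = r − z = 58.8. δu = √(δr² + δz²) = √(56.0 + 0.275) = 7.50, so δu/u = 0.128.
Q is then a monomial in u, b, d:
δQ/Q = √((δu/u)² + (½·δb/b)² + (-1·δd/d)²) = √(0.0163 + 7.23e-05 + 0.0144) = 0.175
Q = 2.32, so δQ = 0.175 × 2.32 = 0.407.

0.407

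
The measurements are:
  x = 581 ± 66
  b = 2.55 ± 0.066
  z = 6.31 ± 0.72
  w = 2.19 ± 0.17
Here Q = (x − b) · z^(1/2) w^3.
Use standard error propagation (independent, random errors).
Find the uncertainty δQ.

Let u = x − b = 578. δu = √(δx² + δb²) = √(4360 + 0.00436) = 66.0, so δu/u = 0.114.
Q is then a monomial in u, z, w:
δQ/Q = √((δu/u)² + (½·δz/z)² + (3·δw/w)²) = √(0.0130 + 0.00325 + 0.0542) = 0.266
Q = 15300, so δQ = 0.266 × 15300 = 4050.

4050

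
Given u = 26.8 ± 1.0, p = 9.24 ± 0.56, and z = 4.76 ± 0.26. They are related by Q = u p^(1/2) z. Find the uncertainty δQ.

28.2

Products/powers → add relative errors in quadrature, weighted by exponent:
  (1·δu/u)² = (1×0.0373)² = 0.00139;  (½·δp/p)² = (0.5×0.0606)² = 0.000918;  (1·δz/z)² = (1×0.0546)² = 0.00298
δQ/Q = √(0.00529) = 0.0728
Q = 388, so δQ = 0.0728 × 388 = 28.2.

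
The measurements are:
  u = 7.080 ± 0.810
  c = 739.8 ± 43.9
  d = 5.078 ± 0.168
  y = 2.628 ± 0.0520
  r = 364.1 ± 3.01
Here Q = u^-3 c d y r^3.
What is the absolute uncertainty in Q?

4.72e+08

Relative error in a monomial: (δQ/Q)² = Σ (nᵢ · δxᵢ/xᵢ)².
  (-3·δu/u)² = (-3×0.114)² = 0.118;  (1·δc/c)² = (1×0.0593)² = 0.00352;  (1·δd/d)² = (1×0.0331)² = 0.00109;  (1·δy/y)² = (1×0.0198)² = 0.000392;  (3·δr/r)² = (3×0.00827)² = 0.000615
δQ/Q = √(0.123) = 0.351
Q = 1.343e+09, so δQ = 0.351 × 1.343e+09 = 4.72e+08.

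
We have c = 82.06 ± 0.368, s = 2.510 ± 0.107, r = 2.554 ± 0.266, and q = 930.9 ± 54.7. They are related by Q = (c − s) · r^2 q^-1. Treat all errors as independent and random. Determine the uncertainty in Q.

0.121

Let u = c − s = 79.55. δu = √(δc² + δs²) = √(0.135 + 0.0114) = 0.383, so δu/u = 0.00482.
Q is then a monomial in u, r, q:
δQ/Q = √((δu/u)² + (2·δr/r)² + (-1·δq/q)²) = √(2.32e-05 + 0.0434 + 0.00345) = 0.216
Q = 0.5574, so δQ = 0.216 × 0.5574 = 0.121.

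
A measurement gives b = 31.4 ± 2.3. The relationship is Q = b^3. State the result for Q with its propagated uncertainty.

Q ∝ b^3, so δQ/Q = |3| · δb/b = 3 × 0.0732 = 0.220.
Q = 31000, so δQ = 0.220 × 31000 = 6800.

31000 ± 6800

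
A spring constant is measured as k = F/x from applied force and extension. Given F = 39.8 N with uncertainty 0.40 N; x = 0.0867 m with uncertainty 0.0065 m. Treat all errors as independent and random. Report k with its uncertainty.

459 ± 34.7 N/m

Each factor contributes (exponent × relative error)² to (δk/k)²:
  (1·δF/F)² = (1×0.0101)² = 0.000101;  (-1·δx/x)² = (-1×0.0750)² = 0.00562
δk/k = √(0.00572) = 0.0756
k = 459 N/m, so δk = 0.0756 × 459 = 34.7 N/m.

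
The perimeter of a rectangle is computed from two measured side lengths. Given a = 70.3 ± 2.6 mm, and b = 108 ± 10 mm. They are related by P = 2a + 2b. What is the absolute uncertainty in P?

P is a linear combination, so absolute uncertainties add in quadrature:
  (2·δa)² = 27.0;  (2·δb)² = 400
δP = √(427) = 20.7 mm

20.7 mm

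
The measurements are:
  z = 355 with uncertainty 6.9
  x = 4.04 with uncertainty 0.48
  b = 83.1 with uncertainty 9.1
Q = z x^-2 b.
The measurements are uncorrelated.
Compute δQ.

474

Products/powers → add relative errors in quadrature, weighted by exponent:
  (1·δz/z)² = (1×0.0194)² = 0.000378;  (-2·δx/x)² = (-2×0.119)² = 0.0565;  (1·δb/b)² = (1×0.110)² = 0.0120
δQ/Q = √(0.0688) = 0.262
Q = 1810, so δQ = 0.262 × 1810 = 474.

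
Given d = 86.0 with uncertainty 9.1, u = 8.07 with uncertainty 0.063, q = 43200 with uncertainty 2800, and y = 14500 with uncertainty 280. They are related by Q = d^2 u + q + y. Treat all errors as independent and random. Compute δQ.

12900

Let p = d^2·u = 59700. δp/p = √((2·δd/d)² + (1·δu/u)²) = √(0.0448 + 6.09e-05) = 0.212, so δp = 12600.
Q = p + q + y: δQ = √(δp² + δq² + δy²) = √(1.6e+08 + 7.84e+06 + 78400) = 12900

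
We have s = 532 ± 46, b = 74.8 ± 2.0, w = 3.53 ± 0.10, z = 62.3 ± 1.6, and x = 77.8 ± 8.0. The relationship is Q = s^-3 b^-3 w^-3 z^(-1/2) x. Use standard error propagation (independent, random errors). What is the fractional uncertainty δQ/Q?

Each factor contributes (exponent × relative error)² to (δQ/Q)²:
  (-3·δs/s)² = (-3×0.0865)² = 0.0673;  (-3·δb/b)² = (-3×0.0267)² = 0.00643;  (-3·δw/w)² = (-3×0.0283)² = 0.00722;  (−½·δz/z)² = (-0.5×0.0257)² = 0.000165;  (1·δx/x)² = (1×0.103)² = 0.0106
δQ/Q = √(0.0917) = 0.303

0.303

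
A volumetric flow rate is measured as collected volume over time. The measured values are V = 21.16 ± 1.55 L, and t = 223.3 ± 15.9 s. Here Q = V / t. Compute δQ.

For a monomial Q ∝ V, t^-1, fractional errors add in quadrature:
  (1·δV/V)² = (1×0.0733)² = 0.00537;  (-1·δt/t)² = (-1×0.0712)² = 0.00507
δQ/Q = √(0.0104) = 0.102
Q = 0.09476 L/s, so δQ = 0.102 × 0.09476 = 0.00968 L/s.

0.00968 L/s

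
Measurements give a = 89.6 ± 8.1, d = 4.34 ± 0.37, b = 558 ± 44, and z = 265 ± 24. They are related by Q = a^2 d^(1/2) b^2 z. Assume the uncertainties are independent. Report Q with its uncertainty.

Each factor contributes (exponent × relative error)² to (δQ/Q)²:
  (2·δa/a)² = (2×0.0904)² = 0.0327;  (½·δd/d)² = (0.5×0.0853)² = 0.00182;  (2·δb/b)² = (2×0.0789)² = 0.0249;  (1·δz/z)² = (1×0.0906)² = 0.00820
δQ/Q = √(0.0676) = 0.260
Q = 1.38e+12, so δQ = 0.260 × 1.38e+12 = 3.59e+11.

(1.38 ± 0.359) × 10^12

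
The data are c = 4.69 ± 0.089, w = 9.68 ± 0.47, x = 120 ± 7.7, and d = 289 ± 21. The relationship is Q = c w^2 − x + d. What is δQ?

Let p = c·w^2 = 439. δp/p = √((1·δc/c)² + (2·δw/w)²) = √(0.000360 + 0.00943) = 0.0989, so δp = 43.5.
Q = p − x + d: δQ = √(δp² + δx² + δd²) = √(1890 + 59.3 + 441) = 48.9

48.9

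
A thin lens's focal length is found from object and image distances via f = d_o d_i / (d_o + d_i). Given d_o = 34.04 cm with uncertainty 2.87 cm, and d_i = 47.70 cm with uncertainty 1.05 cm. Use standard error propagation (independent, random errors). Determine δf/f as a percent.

∂f/∂d_o = (d_i/(d_o+d_i))² = 0.341;  ∂f/∂d_i = (d_o/(d_o+d_i))² = 0.173
δf = √((∂f/∂d_o · δd_o)² + (∂f/∂d_i · δd_i)²) = √(0.955 + 0.0332) = 0.994 cm
f = 19.86 cm, so δf/f = 0.994/19.86 = 0.0500.

5.00%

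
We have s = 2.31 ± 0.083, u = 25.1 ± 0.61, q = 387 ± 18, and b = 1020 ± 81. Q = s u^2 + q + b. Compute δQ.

Let p = s·u^2 = 1460. δp/p = √((1·δs/s)² + (2·δu/u)²) = √(0.00129 + 0.00236) = 0.0604, so δp = 88.0.
Q = p + q + b: δQ = √(δp² + δq² + δb²) = √(7740 + 324 + 6560) = 121

121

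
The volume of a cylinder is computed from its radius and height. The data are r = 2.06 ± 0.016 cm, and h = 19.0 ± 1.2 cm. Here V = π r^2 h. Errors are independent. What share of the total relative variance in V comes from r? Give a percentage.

5.70%

(δV/V)² = (2·δr/r)² + (1·δh/h)²
  r term: (2×0.00777)² = 0.000241
  h term: (1×0.0632)² = 0.00399
Total = 0.00423. Share from r = 0.000241/0.00423 = 0.0570.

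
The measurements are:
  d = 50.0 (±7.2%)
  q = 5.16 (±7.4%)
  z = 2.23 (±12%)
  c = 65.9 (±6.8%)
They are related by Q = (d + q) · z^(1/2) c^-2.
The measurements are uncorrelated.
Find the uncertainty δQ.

0.00308

Let u = d + q = 55.2. δu = √(δd² + δq²) = √(13.0 + 0.146) = 3.62, so δu/u = 0.0656.
Q is then a monomial in u, z, c:
δQ/Q = √((δu/u)² + (½·δz/z)² + (-2·δc/c)²) = √(0.00431 + 0.00360 + 0.0185) = 0.162
Q = 0.0190, so δQ = 0.162 × 0.0190 = 0.00308.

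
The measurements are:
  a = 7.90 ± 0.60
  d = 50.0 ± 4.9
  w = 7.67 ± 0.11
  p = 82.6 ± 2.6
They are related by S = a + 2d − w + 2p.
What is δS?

11.1

For a sum/difference, combine absolute errors in quadrature:
  (δa)² = 0.360;  (2·δd)² = 96.0;  (δw)² = 0.0121;  (2·δp)² = 27.0
δS = √(123) = 11.1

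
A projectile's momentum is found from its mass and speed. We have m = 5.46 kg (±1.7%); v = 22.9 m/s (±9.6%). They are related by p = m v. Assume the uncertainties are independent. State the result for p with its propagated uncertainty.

125 ± 12.2 kg·m/s

p is a product of powers, so relative uncertainties combine in quadrature:
  (1·δm/m)² = (1×0.0170)² = 0.000289;  (1·δv/v)² = (1×0.0960)² = 0.00922
δp/p = √(0.00950) = 0.0975
p = 125 kg·m/s, so δp = 0.0975 × 125 = 12.2 kg·m/s.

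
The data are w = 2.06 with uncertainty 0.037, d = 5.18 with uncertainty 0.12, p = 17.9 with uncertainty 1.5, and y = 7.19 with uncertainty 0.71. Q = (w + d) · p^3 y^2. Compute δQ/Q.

Let u = w + d = 7.24. δu = √(δw² + δd²) = √(0.00137 + 0.0144) = 0.126, so δu/u = 0.0173.
Q is then a monomial in u, p, y:
δQ/Q = √((δu/u)² + (3·δp/p)² + (2·δy/y)²) = √(0.000301 + 0.0632 + 0.0390) = 0.320

0.320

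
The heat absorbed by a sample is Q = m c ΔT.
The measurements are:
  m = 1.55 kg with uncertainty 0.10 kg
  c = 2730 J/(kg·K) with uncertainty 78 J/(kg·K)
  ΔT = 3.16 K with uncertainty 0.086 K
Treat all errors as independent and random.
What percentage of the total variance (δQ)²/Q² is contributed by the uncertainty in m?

(δQ/Q)² = (1·δm/m)² + (1·δc/c)² + (1·δΔT/ΔT)²
  m term: (1×0.0645)² = 0.00416
  c term: (1×0.0286)² = 0.000816
  ΔT term: (1×0.0272)² = 0.000741
Total = 0.00572. Share from m = 0.00416/0.00572 = 0.728.

72.8%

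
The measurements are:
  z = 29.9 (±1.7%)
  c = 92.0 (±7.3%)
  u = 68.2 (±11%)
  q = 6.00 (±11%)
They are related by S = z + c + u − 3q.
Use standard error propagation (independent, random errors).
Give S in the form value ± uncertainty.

172 ± 10.3

S is a linear combination, so absolute uncertainties add in quadrature:
  (δz)² = 0.258;  (δc)² = 45.1;  (δu)² = 56.3;  (3·δq)² = 3.92
δS = √(106) = 10.3
S = 172.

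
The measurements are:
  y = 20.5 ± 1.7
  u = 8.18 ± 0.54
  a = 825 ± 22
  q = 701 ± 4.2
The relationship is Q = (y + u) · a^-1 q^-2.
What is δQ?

Let w = y + u = 28.7. δw = √(δy² + δu²) = √(2.89 + 0.292) = 1.78, so δw/w = 0.0622.
Q is then a monomial in w, a, q:
δQ/Q = √((δw/w)² + (-1·δa/a)² + (-2·δq/q)²) = √(0.00387 + 0.000711 + 0.000144) = 0.0687
Q = 7.07e-08, so δQ = 0.0687 × 7.07e-08 = 4.86e-09.

4.86e-09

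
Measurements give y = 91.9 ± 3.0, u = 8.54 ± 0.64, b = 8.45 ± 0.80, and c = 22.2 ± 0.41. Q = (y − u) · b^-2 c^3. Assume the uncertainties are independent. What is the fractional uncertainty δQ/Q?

Let w = y − u = 83.4. δw = √(δy² + δu²) = √(9.00 + 0.410) = 3.07, so δw/w = 0.0368.
Q is then a monomial in w, b, c:
δQ/Q = √((δw/w)² + (-2·δb/b)² + (3·δc/c)²) = √(0.00135 + 0.0359 + 0.00307) = 0.201

0.201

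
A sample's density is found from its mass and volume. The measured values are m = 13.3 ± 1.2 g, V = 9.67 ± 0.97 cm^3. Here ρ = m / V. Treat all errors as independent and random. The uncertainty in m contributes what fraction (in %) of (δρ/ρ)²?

44.7%

(δρ/ρ)² = (1·δm/m)² + (-1·δV/V)²
  m term: (1×0.0902)² = 0.00814
  V term: (-1×0.100)² = 0.0101
Total = 0.0182. Share from m = 0.00814/0.0182 = 0.447.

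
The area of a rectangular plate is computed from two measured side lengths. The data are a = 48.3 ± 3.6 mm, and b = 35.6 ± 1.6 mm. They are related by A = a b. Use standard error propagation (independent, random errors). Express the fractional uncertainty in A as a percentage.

Since A is a product/quotient, work with relative uncertainties:
  (1·δa/a)² = (1×0.0745)² = 0.00556;  (1·δb/b)² = (1×0.0449)² = 0.00202
δA/A = √(0.00758) = 0.0870

8.70%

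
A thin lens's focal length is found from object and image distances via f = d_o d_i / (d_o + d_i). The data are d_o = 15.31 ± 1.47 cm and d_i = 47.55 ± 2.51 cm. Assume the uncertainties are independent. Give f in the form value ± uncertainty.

∂f/∂d_o = (d_i/(d_o+d_i))² = 0.572;  ∂f/∂d_i = (d_o/(d_o+d_i))² = 0.0593
δf = √((∂f/∂d_o · δd_o)² + (∂f/∂d_i · δd_i)²) = √(0.708 + 0.0222) = 0.854 cm
f = 11.58 cm.

11.58 ± 0.854 cm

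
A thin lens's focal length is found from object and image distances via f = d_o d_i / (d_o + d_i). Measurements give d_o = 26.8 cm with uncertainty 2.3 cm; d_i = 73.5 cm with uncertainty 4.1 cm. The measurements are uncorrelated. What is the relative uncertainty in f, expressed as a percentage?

6.46%

∂f/∂d_o = (d_i/(d_o+d_i))² = 0.537;  ∂f/∂d_i = (d_o/(d_o+d_i))² = 0.0714
δf = √((∂f/∂d_o · δd_o)² + (∂f/∂d_i · δd_i)²) = √(1.53 + 0.0857) = 1.27 cm
f = 19.6 cm, so δf/f = 1.27/19.6 = 0.0646.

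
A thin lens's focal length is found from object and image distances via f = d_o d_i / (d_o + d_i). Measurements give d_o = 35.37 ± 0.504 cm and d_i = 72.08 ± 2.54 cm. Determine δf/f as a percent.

∂f/∂d_o = (d_i/(d_o+d_i))² = 0.450;  ∂f/∂d_i = (d_o/(d_o+d_i))² = 0.108
δf = √((∂f/∂d_o · δd_o)² + (∂f/∂d_i · δd_i)²) = √(0.0514 + 0.0757) = 0.357 cm
f = 23.73 cm, so δf/f = 0.357/23.73 = 0.0150.

1.50%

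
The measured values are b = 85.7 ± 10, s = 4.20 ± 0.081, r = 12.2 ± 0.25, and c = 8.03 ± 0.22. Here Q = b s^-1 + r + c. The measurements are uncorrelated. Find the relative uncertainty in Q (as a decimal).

Let p = b·s^-1 = 20.4. δp/p = √((1·δb/b)² + (-1·δs/s)²) = √(0.0136 + 0.000372) = 0.118, so δp = 2.41.
Q = p + r + c: δQ = √(δp² + δr² + δc²) = √(5.82 + 0.0625 + 0.0484) = 2.44
Q = 40.6, so δQ/Q = 2.44/40.6 = 0.0600.

0.0600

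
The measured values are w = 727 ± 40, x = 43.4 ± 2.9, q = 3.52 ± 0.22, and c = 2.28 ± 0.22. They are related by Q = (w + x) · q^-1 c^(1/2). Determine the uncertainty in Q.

Let u = w + x = 770. δu = √(δw² + δx²) = √(1600 + 8.41) = 40.1, so δu/u = 0.0521.
Q is then a monomial in u, q, c:
δQ/Q = √((δu/u)² + (-1·δq/q)² + (½·δc/c)²) = √(0.00271 + 0.00391 + 0.00233) = 0.0946
Q = 330, so δQ = 0.0946 × 330 = 31.3.

31.3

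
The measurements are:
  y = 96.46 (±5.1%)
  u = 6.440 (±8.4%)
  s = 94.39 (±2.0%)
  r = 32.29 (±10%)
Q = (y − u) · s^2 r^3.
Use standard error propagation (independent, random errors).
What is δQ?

8.31e+09

Let w = y − u = 90.02. δw = √(δy² + δu²) = √(24.2 + 0.293) = 4.95, so δw/w = 0.0550.
Q is then a monomial in w, s, r:
δQ/Q = √((δw/w)² + (2·δs/s)² + (3·δr/r)²) = √(0.00302 + 0.00160 + 0.0900) = 0.308
Q = 2.7e+10, so δQ = 0.308 × 2.7e+10 = 8.31e+09.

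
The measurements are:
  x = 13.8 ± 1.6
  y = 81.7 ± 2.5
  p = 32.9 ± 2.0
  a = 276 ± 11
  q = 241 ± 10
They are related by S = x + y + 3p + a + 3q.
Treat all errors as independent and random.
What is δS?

S is a linear combination, so absolute uncertainties add in quadrature:
  (δx)² = 2.56;  (δy)² = 6.25;  (3·δp)² = 36.0;  (δa)² = 121;  (3·δq)² = 900
δS = √(1070) = 32.6

32.6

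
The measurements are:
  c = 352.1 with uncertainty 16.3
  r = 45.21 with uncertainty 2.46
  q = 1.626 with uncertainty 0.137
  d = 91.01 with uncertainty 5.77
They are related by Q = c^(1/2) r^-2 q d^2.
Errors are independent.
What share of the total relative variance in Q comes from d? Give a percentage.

(δQ/Q)² = (½·δc/c)² + (-2·δr/r)² + (1·δq/q)² + (2·δd/d)²
  c term: (0.5×0.0463)² = 0.000536
  r term: (-2×0.0544)² = 0.0118
  q term: (1×0.0843)² = 0.00710
  d term: (2×0.0634)² = 0.0161
Total = 0.0356. Share from d = 0.0161/0.0356 = 0.452.

45.2%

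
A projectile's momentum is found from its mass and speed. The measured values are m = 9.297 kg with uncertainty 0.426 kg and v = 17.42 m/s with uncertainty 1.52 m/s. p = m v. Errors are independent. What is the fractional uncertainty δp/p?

0.0986

Since p is a product/quotient, work with relative uncertainties:
  (1·δm/m)² = (1×0.0458)² = 0.00210;  (1·δv/v)² = (1×0.0873)² = 0.00761
δp/p = √(0.00971) = 0.0986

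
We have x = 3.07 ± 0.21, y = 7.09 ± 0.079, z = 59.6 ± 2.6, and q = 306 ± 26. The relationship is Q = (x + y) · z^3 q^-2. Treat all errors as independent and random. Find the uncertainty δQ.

4.95

Let u = x + y = 10.2. δu = √(δx² + δy²) = √(0.0441 + 0.00624) = 0.224, so δu/u = 0.0221.
Q is then a monomial in u, z, q:
δQ/Q = √((δu/u)² + (3·δz/z)² + (-2·δq/q)²) = √(0.000488 + 0.0171 + 0.0289) = 0.216
Q = 23.0, so δQ = 0.216 × 23.0 = 4.95.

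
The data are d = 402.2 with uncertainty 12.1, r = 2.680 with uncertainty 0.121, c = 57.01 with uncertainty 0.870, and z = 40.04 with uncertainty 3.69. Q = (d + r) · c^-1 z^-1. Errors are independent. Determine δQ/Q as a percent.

9.81%

Let u = d + r = 404.9. δu = √(δd² + δr²) = √(146 + 0.0146) = 12.1, so δu/u = 0.0299.
Q is then a monomial in u, c, z:
δQ/Q = √((δu/u)² + (-1·δc/c)² + (-1·δz/z)²) = √(0.000893 + 0.000233 + 0.00849) = 0.0981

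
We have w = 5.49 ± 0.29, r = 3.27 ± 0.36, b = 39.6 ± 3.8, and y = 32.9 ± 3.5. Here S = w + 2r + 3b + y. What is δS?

12.0

For a sum/difference, combine absolute errors in quadrature:
  (δw)² = 0.0841;  (2·δr)² = 0.518;  (3·δb)² = 130;  (δy)² = 12.2
δS = √(143) = 12.0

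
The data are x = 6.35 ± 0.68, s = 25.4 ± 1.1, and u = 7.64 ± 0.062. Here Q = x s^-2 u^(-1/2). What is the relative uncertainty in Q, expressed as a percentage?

13.8%

Relative error in a monomial: (δQ/Q)² = Σ (nᵢ · δxᵢ/xᵢ)².
  (1·δx/x)² = (1×0.107)² = 0.0115;  (-2·δs/s)² = (-2×0.0433)² = 0.00750;  (−½·δu/u)² = (-0.5×0.00812)² = 1.65e-05
δQ/Q = √(0.0190) = 0.138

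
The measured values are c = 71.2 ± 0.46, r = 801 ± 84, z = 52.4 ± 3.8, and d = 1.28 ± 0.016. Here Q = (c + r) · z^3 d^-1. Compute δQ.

2.34e+07

Let u = c + r = 872. δu = √(δc² + δr²) = √(0.212 + 7060) = 84.0, so δu/u = 0.0963.
Q is then a monomial in u, z, d:
δQ/Q = √((δu/u)² + (3·δz/z)² + (-1·δd/d)²) = √(0.00928 + 0.0473 + 0.000156) = 0.238
Q = 9.8e+07, so δQ = 0.238 × 9.8e+07 = 2.34e+07.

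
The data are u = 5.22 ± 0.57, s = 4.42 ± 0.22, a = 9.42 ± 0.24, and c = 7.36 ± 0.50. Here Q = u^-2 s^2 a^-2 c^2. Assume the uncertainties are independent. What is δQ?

0.123

Relative error in a monomial: (δQ/Q)² = Σ (nᵢ · δxᵢ/xᵢ)².
  (-2·δu/u)² = (-2×0.109)² = 0.0477;  (2·δs/s)² = (2×0.0498)² = 0.00991;  (-2·δa/a)² = (-2×0.0255)² = 0.00260;  (2·δc/c)² = (2×0.0679)² = 0.0185
δQ/Q = √(0.0787) = 0.280
Q = 0.438, so δQ = 0.280 × 0.438 = 0.123.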